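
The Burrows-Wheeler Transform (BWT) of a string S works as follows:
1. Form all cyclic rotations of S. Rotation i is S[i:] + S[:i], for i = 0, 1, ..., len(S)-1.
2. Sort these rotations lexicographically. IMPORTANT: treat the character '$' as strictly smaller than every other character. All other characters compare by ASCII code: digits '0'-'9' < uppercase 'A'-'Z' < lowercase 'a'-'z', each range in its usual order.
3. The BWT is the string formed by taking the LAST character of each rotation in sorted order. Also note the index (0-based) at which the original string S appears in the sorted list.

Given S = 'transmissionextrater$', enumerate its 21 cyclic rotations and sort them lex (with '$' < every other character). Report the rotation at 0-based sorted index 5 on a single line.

All 21 rotations (rotation i = S[i:]+S[:i]):
  rot[0] = transmissionextrater$
  rot[1] = ransmissionextrater$t
  rot[2] = ansmissionextrater$tr
  rot[3] = nsmissionextrater$tra
  rot[4] = smissionextrater$tran
  rot[5] = missionextrater$trans
  rot[6] = issionextrater$transm
  rot[7] = ssionextrater$transmi
  rot[8] = sionextrater$transmis
  rot[9] = ionextrater$transmiss
  rot[10] = onextrater$transmissi
  rot[11] = nextrater$transmissio
  rot[12] = extrater$transmission
  rot[13] = xtrater$transmissione
  rot[14] = trater$transmissionex
  rot[15] = rater$transmissionext
  rot[16] = ater$transmissionextr
  rot[17] = ter$transmissionextra
  rot[18] = er$transmissionextrat
  rot[19] = r$transmissionextrate
  rot[20] = $transmissionextrater
Sorted (with $ < everything):
  sorted[0] = $transmissionextrater
  sorted[1] = ansmissionextrater$tr
  sorted[2] = ater$transmissionextr
  sorted[3] = er$transmissionextrat
  sorted[4] = extrater$transmission
  sorted[5] = ionextrater$transmiss
  sorted[6] = issionextrater$transm
  sorted[7] = missionextrater$trans
  sorted[8] = nextrater$transmissio
  sorted[9] = nsmissionextrater$tra
  sorted[10] = onextrater$transmissi
  sorted[11] = r$transmissionextrate
  sorted[12] = ransmissionextrater$t
  sorted[13] = rater$transmissionext
  sorted[14] = sionextrater$transmis
  sorted[15] = smissionextrater$tran
  sorted[16] = ssionextrater$transmi
  sorted[17] = ter$transmissionextra
  sorted[18] = transmissionextrater$
  sorted[19] = trater$transmissionex
  sorted[20] = xtrater$transmissione
sorted[5] = ionextrater$transmiss

Answer: ionextrater$transmiss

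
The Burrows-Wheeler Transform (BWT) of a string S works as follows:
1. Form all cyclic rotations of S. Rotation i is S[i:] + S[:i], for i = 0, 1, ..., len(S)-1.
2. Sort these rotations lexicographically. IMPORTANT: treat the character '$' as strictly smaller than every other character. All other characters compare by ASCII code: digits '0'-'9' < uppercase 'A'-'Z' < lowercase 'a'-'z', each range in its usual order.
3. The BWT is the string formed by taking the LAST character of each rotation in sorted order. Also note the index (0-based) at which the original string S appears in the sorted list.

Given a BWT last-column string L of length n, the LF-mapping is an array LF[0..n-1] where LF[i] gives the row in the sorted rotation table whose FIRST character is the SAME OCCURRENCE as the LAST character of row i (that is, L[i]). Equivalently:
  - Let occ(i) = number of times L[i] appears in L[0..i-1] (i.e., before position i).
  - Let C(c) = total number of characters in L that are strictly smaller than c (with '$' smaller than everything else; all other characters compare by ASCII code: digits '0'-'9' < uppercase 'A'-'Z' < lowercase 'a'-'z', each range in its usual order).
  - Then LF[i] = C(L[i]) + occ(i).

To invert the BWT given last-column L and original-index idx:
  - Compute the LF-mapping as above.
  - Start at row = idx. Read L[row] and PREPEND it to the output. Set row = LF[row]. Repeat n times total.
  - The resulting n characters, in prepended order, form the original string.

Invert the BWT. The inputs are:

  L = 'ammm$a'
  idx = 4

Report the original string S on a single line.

Answer: mamma$

Derivation:
LF mapping: 1 3 4 5 0 2
Walk LF starting at row 4, prepending L[row]:
  step 1: row=4, L[4]='$', prepend. Next row=LF[4]=0
  step 2: row=0, L[0]='a', prepend. Next row=LF[0]=1
  step 3: row=1, L[1]='m', prepend. Next row=LF[1]=3
  step 4: row=3, L[3]='m', prepend. Next row=LF[3]=5
  step 5: row=5, L[5]='a', prepend. Next row=LF[5]=2
  step 6: row=2, L[2]='m', prepend. Next row=LF[2]=4
Reversed output: mamma$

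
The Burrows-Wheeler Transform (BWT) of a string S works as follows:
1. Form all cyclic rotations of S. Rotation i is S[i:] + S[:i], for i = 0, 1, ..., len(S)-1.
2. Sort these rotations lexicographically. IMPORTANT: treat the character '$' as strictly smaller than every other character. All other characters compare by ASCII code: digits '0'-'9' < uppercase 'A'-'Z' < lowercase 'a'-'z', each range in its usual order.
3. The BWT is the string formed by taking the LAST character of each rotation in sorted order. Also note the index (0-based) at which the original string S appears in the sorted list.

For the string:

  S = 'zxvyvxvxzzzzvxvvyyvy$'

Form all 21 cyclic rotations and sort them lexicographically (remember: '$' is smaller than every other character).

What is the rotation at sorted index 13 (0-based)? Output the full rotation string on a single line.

Answer: yvxvxzzzzvxvvyyvy$zxv

Derivation:
All 21 rotations (rotation i = S[i:]+S[:i]):
  rot[0] = zxvyvxvxzzzzvxvvyyvy$
  rot[1] = xvyvxvxzzzzvxvvyyvy$z
  rot[2] = vyvxvxzzzzvxvvyyvy$zx
  rot[3] = yvxvxzzzzvxvvyyvy$zxv
  rot[4] = vxvxzzzzvxvvyyvy$zxvy
  rot[5] = xvxzzzzvxvvyyvy$zxvyv
  rot[6] = vxzzzzvxvvyyvy$zxvyvx
  rot[7] = xzzzzvxvvyyvy$zxvyvxv
  rot[8] = zzzzvxvvyyvy$zxvyvxvx
  rot[9] = zzzvxvvyyvy$zxvyvxvxz
  rot[10] = zzvxvvyyvy$zxvyvxvxzz
  rot[11] = zvxvvyyvy$zxvyvxvxzzz
  rot[12] = vxvvyyvy$zxvyvxvxzzzz
  rot[13] = xvvyyvy$zxvyvxvxzzzzv
  rot[14] = vvyyvy$zxvyvxvxzzzzvx
  rot[15] = vyyvy$zxvyvxvxzzzzvxv
  rot[16] = yyvy$zxvyvxvxzzzzvxvv
  rot[17] = yvy$zxvyvxvxzzzzvxvvy
  rot[18] = vy$zxvyvxvxzzzzvxvvyy
  rot[19] = y$zxvyvxvxzzzzvxvvyyv
  rot[20] = $zxvyvxvxzzzzvxvvyyvy
Sorted (with $ < everything):
  sorted[0] = $zxvyvxvxzzzzvxvvyyvy
  sorted[1] = vvyyvy$zxvyvxvxzzzzvx
  sorted[2] = vxvvyyvy$zxvyvxvxzzzz
  sorted[3] = vxvxzzzzvxvvyyvy$zxvy
  sorted[4] = vxzzzzvxvvyyvy$zxvyvx
  sorted[5] = vy$zxvyvxvxzzzzvxvvyy
  sorted[6] = vyvxvxzzzzvxvvyyvy$zx
  sorted[7] = vyyvy$zxvyvxvxzzzzvxv
  sorted[8] = xvvyyvy$zxvyvxvxzzzzv
  sorted[9] = xvxzzzzvxvvyyvy$zxvyv
  sorted[10] = xvyvxvxzzzzvxvvyyvy$z
  sorted[11] = xzzzzvxvvyyvy$zxvyvxv
  sorted[12] = y$zxvyvxvxzzzzvxvvyyv
  sorted[13] = yvxvxzzzzvxvvyyvy$zxv
  sorted[14] = yvy$zxvyvxvxzzzzvxvvy
  sorted[15] = yyvy$zxvyvxvxzzzzvxvv
  sorted[16] = zvxvvyyvy$zxvyvxvxzzz
  sorted[17] = zxvyvxvxzzzzvxvvyyvy$
  sorted[18] = zzvxvvyyvy$zxvyvxvxzz
  sorted[19] = zzzvxvvyyvy$zxvyvxvxz
  sorted[20] = zzzzvxvvyyvy$zxvyvxvx
sorted[13] = yvxvxzzzzvxvvyyvy$zxv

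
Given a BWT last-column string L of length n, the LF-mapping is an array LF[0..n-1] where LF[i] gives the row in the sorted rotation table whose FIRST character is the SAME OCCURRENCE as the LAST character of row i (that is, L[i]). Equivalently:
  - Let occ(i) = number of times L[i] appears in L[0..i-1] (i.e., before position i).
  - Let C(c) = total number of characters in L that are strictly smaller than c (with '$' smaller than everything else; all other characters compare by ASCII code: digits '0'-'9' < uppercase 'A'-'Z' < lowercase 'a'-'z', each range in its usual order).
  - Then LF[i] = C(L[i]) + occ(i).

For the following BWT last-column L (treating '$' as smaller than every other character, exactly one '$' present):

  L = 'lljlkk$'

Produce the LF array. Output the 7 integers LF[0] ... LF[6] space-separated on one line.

Answer: 4 5 1 6 2 3 0

Derivation:
Char counts: '$':1, 'j':1, 'k':2, 'l':3
C (first-col start): C('$')=0, C('j')=1, C('k')=2, C('l')=4
L[0]='l': occ=0, LF[0]=C('l')+0=4+0=4
L[1]='l': occ=1, LF[1]=C('l')+1=4+1=5
L[2]='j': occ=0, LF[2]=C('j')+0=1+0=1
L[3]='l': occ=2, LF[3]=C('l')+2=4+2=6
L[4]='k': occ=0, LF[4]=C('k')+0=2+0=2
L[5]='k': occ=1, LF[5]=C('k')+1=2+1=3
L[6]='$': occ=0, LF[6]=C('$')+0=0+0=0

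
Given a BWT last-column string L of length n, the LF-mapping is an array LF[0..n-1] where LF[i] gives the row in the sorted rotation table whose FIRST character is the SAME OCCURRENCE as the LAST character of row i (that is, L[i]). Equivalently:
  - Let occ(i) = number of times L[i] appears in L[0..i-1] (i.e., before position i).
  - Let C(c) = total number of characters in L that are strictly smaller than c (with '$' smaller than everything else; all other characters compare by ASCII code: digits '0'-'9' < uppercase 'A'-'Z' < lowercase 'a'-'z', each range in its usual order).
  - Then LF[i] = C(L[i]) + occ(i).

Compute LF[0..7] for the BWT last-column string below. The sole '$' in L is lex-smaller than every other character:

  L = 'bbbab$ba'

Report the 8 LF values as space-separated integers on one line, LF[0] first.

Char counts: '$':1, 'a':2, 'b':5
C (first-col start): C('$')=0, C('a')=1, C('b')=3
L[0]='b': occ=0, LF[0]=C('b')+0=3+0=3
L[1]='b': occ=1, LF[1]=C('b')+1=3+1=4
L[2]='b': occ=2, LF[2]=C('b')+2=3+2=5
L[3]='a': occ=0, LF[3]=C('a')+0=1+0=1
L[4]='b': occ=3, LF[4]=C('b')+3=3+3=6
L[5]='$': occ=0, LF[5]=C('$')+0=0+0=0
L[6]='b': occ=4, LF[6]=C('b')+4=3+4=7
L[7]='a': occ=1, LF[7]=C('a')+1=1+1=2

Answer: 3 4 5 1 6 0 7 2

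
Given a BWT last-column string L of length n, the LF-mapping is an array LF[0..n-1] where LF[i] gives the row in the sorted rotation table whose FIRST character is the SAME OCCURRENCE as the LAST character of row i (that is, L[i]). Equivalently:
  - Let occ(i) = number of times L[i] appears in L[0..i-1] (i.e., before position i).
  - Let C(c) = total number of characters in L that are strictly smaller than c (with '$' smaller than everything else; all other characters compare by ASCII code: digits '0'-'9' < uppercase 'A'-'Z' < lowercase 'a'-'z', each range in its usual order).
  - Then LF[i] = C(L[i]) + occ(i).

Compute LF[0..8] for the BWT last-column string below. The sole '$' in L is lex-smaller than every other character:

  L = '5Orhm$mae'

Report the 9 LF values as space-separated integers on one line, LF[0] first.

Answer: 1 2 8 5 6 0 7 3 4

Derivation:
Char counts: '$':1, '5':1, 'O':1, 'a':1, 'e':1, 'h':1, 'm':2, 'r':1
C (first-col start): C('$')=0, C('5')=1, C('O')=2, C('a')=3, C('e')=4, C('h')=5, C('m')=6, C('r')=8
L[0]='5': occ=0, LF[0]=C('5')+0=1+0=1
L[1]='O': occ=0, LF[1]=C('O')+0=2+0=2
L[2]='r': occ=0, LF[2]=C('r')+0=8+0=8
L[3]='h': occ=0, LF[3]=C('h')+0=5+0=5
L[4]='m': occ=0, LF[4]=C('m')+0=6+0=6
L[5]='$': occ=0, LF[5]=C('$')+0=0+0=0
L[6]='m': occ=1, LF[6]=C('m')+1=6+1=7
L[7]='a': occ=0, LF[7]=C('a')+0=3+0=3
L[8]='e': occ=0, LF[8]=C('e')+0=4+0=4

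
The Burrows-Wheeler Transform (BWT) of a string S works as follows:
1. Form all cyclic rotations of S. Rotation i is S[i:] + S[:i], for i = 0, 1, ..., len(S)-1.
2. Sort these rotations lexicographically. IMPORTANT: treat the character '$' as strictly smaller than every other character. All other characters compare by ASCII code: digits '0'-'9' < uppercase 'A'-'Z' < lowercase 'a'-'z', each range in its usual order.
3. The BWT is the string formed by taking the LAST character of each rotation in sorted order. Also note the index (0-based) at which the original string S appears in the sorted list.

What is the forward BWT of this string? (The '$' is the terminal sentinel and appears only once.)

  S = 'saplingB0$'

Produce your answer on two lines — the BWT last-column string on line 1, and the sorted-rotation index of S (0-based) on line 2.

All 10 rotations (rotation i = S[i:]+S[:i]):
  rot[0] = saplingB0$
  rot[1] = aplingB0$s
  rot[2] = plingB0$sa
  rot[3] = lingB0$sap
  rot[4] = ingB0$sapl
  rot[5] = ngB0$sapli
  rot[6] = gB0$saplin
  rot[7] = B0$sapling
  rot[8] = 0$saplingB
  rot[9] = $saplingB0
Sorted (with $ < everything):
  sorted[0] = $saplingB0  (last char: '0')
  sorted[1] = 0$saplingB  (last char: 'B')
  sorted[2] = B0$sapling  (last char: 'g')
  sorted[3] = aplingB0$s  (last char: 's')
  sorted[4] = gB0$saplin  (last char: 'n')
  sorted[5] = ingB0$sapl  (last char: 'l')
  sorted[6] = lingB0$sap  (last char: 'p')
  sorted[7] = ngB0$sapli  (last char: 'i')
  sorted[8] = plingB0$sa  (last char: 'a')
  sorted[9] = saplingB0$  (last char: '$')
Last column: 0Bgsnlpia$
Original string S is at sorted index 9

Answer: 0Bgsnlpia$
9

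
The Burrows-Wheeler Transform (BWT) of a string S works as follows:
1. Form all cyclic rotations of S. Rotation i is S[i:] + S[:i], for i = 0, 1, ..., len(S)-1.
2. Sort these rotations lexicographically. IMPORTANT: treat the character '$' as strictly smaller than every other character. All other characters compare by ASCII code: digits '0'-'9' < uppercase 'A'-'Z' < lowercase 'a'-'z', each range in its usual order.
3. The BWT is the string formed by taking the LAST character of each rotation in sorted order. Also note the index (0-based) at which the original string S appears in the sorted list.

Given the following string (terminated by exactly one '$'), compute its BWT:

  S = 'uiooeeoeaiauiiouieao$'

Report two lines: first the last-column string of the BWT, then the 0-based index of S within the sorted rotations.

All 21 rotations (rotation i = S[i:]+S[:i]):
  rot[0] = uiooeeoeaiauiiouieao$
  rot[1] = iooeeoeaiauiiouieao$u
  rot[2] = ooeeoeaiauiiouieao$ui
  rot[3] = oeeoeaiauiiouieao$uio
  rot[4] = eeoeaiauiiouieao$uioo
  rot[5] = eoeaiauiiouieao$uiooe
  rot[6] = oeaiauiiouieao$uiooee
  rot[7] = eaiauiiouieao$uiooeeo
  rot[8] = aiauiiouieao$uiooeeoe
  rot[9] = iauiiouieao$uiooeeoea
  rot[10] = auiiouieao$uiooeeoeai
  rot[11] = uiiouieao$uiooeeoeaia
  rot[12] = iiouieao$uiooeeoeaiau
  rot[13] = iouieao$uiooeeoeaiaui
  rot[14] = ouieao$uiooeeoeaiauii
  rot[15] = uieao$uiooeeoeaiauiio
  rot[16] = ieao$uiooeeoeaiauiiou
  rot[17] = eao$uiooeeoeaiauiioui
  rot[18] = ao$uiooeeoeaiauiiouie
  rot[19] = o$uiooeeoeaiauiiouiea
  rot[20] = $uiooeeoeaiauiiouieao
Sorted (with $ < everything):
  sorted[0] = $uiooeeoeaiauiiouieao  (last char: 'o')
  sorted[1] = aiauiiouieao$uiooeeoe  (last char: 'e')
  sorted[2] = ao$uiooeeoeaiauiiouie  (last char: 'e')
  sorted[3] = auiiouieao$uiooeeoeai  (last char: 'i')
  sorted[4] = eaiauiiouieao$uiooeeo  (last char: 'o')
  sorted[5] = eao$uiooeeoeaiauiioui  (last char: 'i')
  sorted[6] = eeoeaiauiiouieao$uioo  (last char: 'o')
  sorted[7] = eoeaiauiiouieao$uiooe  (last char: 'e')
  sorted[8] = iauiiouieao$uiooeeoea  (last char: 'a')
  sorted[9] = ieao$uiooeeoeaiauiiou  (last char: 'u')
  sorted[10] = iiouieao$uiooeeoeaiau  (last char: 'u')
  sorted[11] = iooeeoeaiauiiouieao$u  (last char: 'u')
  sorted[12] = iouieao$uiooeeoeaiaui  (last char: 'i')
  sorted[13] = o$uiooeeoeaiauiiouiea  (last char: 'a')
  sorted[14] = oeaiauiiouieao$uiooee  (last char: 'e')
  sorted[15] = oeeoeaiauiiouieao$uio  (last char: 'o')
  sorted[16] = ooeeoeaiauiiouieao$ui  (last char: 'i')
  sorted[17] = ouieao$uiooeeoeaiauii  (last char: 'i')
  sorted[18] = uieao$uiooeeoeaiauiio  (last char: 'o')
  sorted[19] = uiiouieao$uiooeeoeaia  (last char: 'a')
  sorted[20] = uiooeeoeaiauiiouieao$  (last char: '$')
Last column: oeeioioeauuuiaeoiioa$
Original string S is at sorted index 20

Answer: oeeioioeauuuiaeoiioa$
20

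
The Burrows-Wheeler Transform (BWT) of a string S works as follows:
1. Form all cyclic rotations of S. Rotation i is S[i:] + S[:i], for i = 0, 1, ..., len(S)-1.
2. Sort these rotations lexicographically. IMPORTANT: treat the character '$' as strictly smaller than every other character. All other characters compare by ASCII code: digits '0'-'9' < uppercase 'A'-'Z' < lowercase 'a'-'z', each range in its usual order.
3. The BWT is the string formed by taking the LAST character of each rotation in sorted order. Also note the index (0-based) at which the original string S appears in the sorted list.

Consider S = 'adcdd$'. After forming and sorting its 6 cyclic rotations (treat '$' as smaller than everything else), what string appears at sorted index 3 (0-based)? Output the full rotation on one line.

All 6 rotations (rotation i = S[i:]+S[:i]):
  rot[0] = adcdd$
  rot[1] = dcdd$a
  rot[2] = cdd$ad
  rot[3] = dd$adc
  rot[4] = d$adcd
  rot[5] = $adcdd
Sorted (with $ < everything):
  sorted[0] = $adcdd
  sorted[1] = adcdd$
  sorted[2] = cdd$ad
  sorted[3] = d$adcd
  sorted[4] = dcdd$a
  sorted[5] = dd$adc
sorted[3] = d$adcd

Answer: d$adcd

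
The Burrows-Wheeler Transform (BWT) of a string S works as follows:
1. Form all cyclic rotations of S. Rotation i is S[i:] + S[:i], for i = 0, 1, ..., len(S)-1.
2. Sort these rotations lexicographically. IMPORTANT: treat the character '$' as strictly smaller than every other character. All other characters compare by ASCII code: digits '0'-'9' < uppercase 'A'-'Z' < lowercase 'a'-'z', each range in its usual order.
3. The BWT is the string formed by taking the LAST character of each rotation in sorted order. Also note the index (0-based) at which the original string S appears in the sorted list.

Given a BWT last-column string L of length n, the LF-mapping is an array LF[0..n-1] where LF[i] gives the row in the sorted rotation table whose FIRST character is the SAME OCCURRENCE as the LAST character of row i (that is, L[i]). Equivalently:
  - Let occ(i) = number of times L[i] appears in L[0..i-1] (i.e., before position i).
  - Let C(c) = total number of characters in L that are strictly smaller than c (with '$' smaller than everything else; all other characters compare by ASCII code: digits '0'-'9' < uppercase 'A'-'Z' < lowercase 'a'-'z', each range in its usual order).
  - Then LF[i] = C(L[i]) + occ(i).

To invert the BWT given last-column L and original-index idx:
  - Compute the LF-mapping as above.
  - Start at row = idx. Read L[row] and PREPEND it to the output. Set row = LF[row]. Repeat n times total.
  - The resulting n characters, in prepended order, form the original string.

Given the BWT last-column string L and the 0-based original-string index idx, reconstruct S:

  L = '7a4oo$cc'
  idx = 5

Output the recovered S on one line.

LF mapping: 2 3 1 6 7 0 4 5
Walk LF starting at row 5, prepending L[row]:
  step 1: row=5, L[5]='$', prepend. Next row=LF[5]=0
  step 2: row=0, L[0]='7', prepend. Next row=LF[0]=2
  step 3: row=2, L[2]='4', prepend. Next row=LF[2]=1
  step 4: row=1, L[1]='a', prepend. Next row=LF[1]=3
  step 5: row=3, L[3]='o', prepend. Next row=LF[3]=6
  step 6: row=6, L[6]='c', prepend. Next row=LF[6]=4
  step 7: row=4, L[4]='o', prepend. Next row=LF[4]=7
  step 8: row=7, L[7]='c', prepend. Next row=LF[7]=5
Reversed output: cocoa47$

Answer: cocoa47$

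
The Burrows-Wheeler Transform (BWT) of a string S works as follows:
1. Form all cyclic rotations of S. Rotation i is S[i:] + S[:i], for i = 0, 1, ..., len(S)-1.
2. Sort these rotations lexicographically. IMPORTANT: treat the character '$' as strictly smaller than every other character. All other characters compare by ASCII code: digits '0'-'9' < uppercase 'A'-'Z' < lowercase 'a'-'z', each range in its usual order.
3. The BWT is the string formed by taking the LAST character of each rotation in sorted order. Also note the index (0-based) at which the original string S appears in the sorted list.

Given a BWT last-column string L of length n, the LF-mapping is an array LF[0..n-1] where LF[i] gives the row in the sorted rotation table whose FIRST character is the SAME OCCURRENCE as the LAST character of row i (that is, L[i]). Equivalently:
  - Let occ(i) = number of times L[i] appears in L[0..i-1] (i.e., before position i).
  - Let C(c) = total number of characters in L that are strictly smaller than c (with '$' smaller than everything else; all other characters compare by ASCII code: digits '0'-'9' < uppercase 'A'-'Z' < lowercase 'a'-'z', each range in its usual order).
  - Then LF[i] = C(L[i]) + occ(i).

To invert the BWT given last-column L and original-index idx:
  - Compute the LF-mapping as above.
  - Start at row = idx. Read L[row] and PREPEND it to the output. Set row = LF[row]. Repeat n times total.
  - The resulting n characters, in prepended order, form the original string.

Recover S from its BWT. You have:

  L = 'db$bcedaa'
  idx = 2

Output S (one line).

LF mapping: 6 3 0 4 5 8 7 1 2
Walk LF starting at row 2, prepending L[row]:
  step 1: row=2, L[2]='$', prepend. Next row=LF[2]=0
  step 2: row=0, L[0]='d', prepend. Next row=LF[0]=6
  step 3: row=6, L[6]='d', prepend. Next row=LF[6]=7
  step 4: row=7, L[7]='a', prepend. Next row=LF[7]=1
  step 5: row=1, L[1]='b', prepend. Next row=LF[1]=3
  step 6: row=3, L[3]='b', prepend. Next row=LF[3]=4
  step 7: row=4, L[4]='c', prepend. Next row=LF[4]=5
  step 8: row=5, L[5]='e', prepend. Next row=LF[5]=8
  step 9: row=8, L[8]='a', prepend. Next row=LF[8]=2
Reversed output: aecbbadd$

Answer: aecbbadd$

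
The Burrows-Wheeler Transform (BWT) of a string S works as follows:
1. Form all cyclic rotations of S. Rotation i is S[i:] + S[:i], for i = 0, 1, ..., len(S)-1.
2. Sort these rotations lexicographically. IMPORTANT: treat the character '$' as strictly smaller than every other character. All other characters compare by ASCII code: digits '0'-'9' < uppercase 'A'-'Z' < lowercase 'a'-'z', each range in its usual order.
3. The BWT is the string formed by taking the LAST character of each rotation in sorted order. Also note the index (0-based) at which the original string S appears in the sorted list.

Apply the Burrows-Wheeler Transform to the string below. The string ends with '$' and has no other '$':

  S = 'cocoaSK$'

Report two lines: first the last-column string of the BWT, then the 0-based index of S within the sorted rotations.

All 8 rotations (rotation i = S[i:]+S[:i]):
  rot[0] = cocoaSK$
  rot[1] = ocoaSK$c
  rot[2] = coaSK$co
  rot[3] = oaSK$coc
  rot[4] = aSK$coco
  rot[5] = SK$cocoa
  rot[6] = K$cocoaS
  rot[7] = $cocoaSK
Sorted (with $ < everything):
  sorted[0] = $cocoaSK  (last char: 'K')
  sorted[1] = K$cocoaS  (last char: 'S')
  sorted[2] = SK$cocoa  (last char: 'a')
  sorted[3] = aSK$coco  (last char: 'o')
  sorted[4] = coaSK$co  (last char: 'o')
  sorted[5] = cocoaSK$  (last char: '$')
  sorted[6] = oaSK$coc  (last char: 'c')
  sorted[7] = ocoaSK$c  (last char: 'c')
Last column: KSaoo$cc
Original string S is at sorted index 5

Answer: KSaoo$cc
5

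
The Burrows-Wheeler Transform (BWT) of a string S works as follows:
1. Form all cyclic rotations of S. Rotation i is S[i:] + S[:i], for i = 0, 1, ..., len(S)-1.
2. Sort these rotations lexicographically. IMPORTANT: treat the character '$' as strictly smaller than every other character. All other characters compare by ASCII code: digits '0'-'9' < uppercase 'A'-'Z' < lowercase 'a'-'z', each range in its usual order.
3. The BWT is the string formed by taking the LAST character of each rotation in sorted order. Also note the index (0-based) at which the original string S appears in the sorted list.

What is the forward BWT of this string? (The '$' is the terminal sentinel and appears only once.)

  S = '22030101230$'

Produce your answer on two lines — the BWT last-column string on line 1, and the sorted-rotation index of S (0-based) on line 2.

Answer: 03312002$120
8

Derivation:
All 12 rotations (rotation i = S[i:]+S[:i]):
  rot[0] = 22030101230$
  rot[1] = 2030101230$2
  rot[2] = 030101230$22
  rot[3] = 30101230$220
  rot[4] = 0101230$2203
  rot[5] = 101230$22030
  rot[6] = 01230$220301
  rot[7] = 1230$2203010
  rot[8] = 230$22030101
  rot[9] = 30$220301012
  rot[10] = 0$2203010123
  rot[11] = $22030101230
Sorted (with $ < everything):
  sorted[0] = $22030101230  (last char: '0')
  sorted[1] = 0$2203010123  (last char: '3')
  sorted[2] = 0101230$2203  (last char: '3')
  sorted[3] = 01230$220301  (last char: '1')
  sorted[4] = 030101230$22  (last char: '2')
  sorted[5] = 101230$22030  (last char: '0')
  sorted[6] = 1230$2203010  (last char: '0')
  sorted[7] = 2030101230$2  (last char: '2')
  sorted[8] = 22030101230$  (last char: '$')
  sorted[9] = 230$22030101  (last char: '1')
  sorted[10] = 30$220301012  (last char: '2')
  sorted[11] = 30101230$220  (last char: '0')
Last column: 03312002$120
Original string S is at sorted index 8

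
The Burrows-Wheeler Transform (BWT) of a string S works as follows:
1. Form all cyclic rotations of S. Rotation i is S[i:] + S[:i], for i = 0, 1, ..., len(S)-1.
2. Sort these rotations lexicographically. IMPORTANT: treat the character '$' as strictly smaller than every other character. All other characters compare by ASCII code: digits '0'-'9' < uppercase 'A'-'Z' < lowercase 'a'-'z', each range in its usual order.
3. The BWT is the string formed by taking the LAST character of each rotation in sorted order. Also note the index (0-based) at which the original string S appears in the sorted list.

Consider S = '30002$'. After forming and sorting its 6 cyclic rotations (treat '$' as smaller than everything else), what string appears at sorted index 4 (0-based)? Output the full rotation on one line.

Answer: 2$3000

Derivation:
All 6 rotations (rotation i = S[i:]+S[:i]):
  rot[0] = 30002$
  rot[1] = 0002$3
  rot[2] = 002$30
  rot[3] = 02$300
  rot[4] = 2$3000
  rot[5] = $30002
Sorted (with $ < everything):
  sorted[0] = $30002
  sorted[1] = 0002$3
  sorted[2] = 002$30
  sorted[3] = 02$300
  sorted[4] = 2$3000
  sorted[5] = 30002$
sorted[4] = 2$3000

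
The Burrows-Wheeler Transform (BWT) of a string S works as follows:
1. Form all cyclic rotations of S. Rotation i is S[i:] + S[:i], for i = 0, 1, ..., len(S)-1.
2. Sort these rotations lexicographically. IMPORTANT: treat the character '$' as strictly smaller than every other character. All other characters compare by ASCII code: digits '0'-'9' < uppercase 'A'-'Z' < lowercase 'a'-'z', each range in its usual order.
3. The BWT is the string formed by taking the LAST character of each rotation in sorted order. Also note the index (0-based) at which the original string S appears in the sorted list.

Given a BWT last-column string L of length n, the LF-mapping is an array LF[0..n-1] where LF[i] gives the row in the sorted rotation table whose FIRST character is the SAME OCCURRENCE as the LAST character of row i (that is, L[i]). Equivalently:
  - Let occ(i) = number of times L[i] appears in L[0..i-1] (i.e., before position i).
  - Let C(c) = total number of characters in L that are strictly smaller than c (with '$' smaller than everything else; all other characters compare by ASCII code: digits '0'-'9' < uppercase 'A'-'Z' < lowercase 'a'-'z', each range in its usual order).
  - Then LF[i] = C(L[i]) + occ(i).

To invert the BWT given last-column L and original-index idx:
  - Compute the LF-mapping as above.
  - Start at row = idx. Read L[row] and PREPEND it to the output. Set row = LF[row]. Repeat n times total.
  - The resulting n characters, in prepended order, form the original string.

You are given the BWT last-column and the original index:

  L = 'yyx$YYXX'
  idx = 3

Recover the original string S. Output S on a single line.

LF mapping: 6 7 5 0 3 4 1 2
Walk LF starting at row 3, prepending L[row]:
  step 1: row=3, L[3]='$', prepend. Next row=LF[3]=0
  step 2: row=0, L[0]='y', prepend. Next row=LF[0]=6
  step 3: row=6, L[6]='X', prepend. Next row=LF[6]=1
  step 4: row=1, L[1]='y', prepend. Next row=LF[1]=7
  step 5: row=7, L[7]='X', prepend. Next row=LF[7]=2
  step 6: row=2, L[2]='x', prepend. Next row=LF[2]=5
  step 7: row=5, L[5]='Y', prepend. Next row=LF[5]=4
  step 8: row=4, L[4]='Y', prepend. Next row=LF[4]=3
Reversed output: YYxXyXy$

Answer: YYxXyXy$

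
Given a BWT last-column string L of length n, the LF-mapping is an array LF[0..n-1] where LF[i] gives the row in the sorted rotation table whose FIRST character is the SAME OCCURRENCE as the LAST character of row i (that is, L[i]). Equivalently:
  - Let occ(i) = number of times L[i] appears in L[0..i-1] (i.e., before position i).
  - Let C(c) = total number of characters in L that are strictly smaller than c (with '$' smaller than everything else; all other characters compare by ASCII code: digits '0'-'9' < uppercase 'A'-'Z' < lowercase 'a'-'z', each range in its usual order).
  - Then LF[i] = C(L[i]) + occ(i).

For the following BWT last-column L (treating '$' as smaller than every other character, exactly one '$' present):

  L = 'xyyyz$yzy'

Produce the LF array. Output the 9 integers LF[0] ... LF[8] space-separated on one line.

Char counts: '$':1, 'x':1, 'y':5, 'z':2
C (first-col start): C('$')=0, C('x')=1, C('y')=2, C('z')=7
L[0]='x': occ=0, LF[0]=C('x')+0=1+0=1
L[1]='y': occ=0, LF[1]=C('y')+0=2+0=2
L[2]='y': occ=1, LF[2]=C('y')+1=2+1=3
L[3]='y': occ=2, LF[3]=C('y')+2=2+2=4
L[4]='z': occ=0, LF[4]=C('z')+0=7+0=7
L[5]='$': occ=0, LF[5]=C('$')+0=0+0=0
L[6]='y': occ=3, LF[6]=C('y')+3=2+3=5
L[7]='z': occ=1, LF[7]=C('z')+1=7+1=8
L[8]='y': occ=4, LF[8]=C('y')+4=2+4=6

Answer: 1 2 3 4 7 0 5 8 6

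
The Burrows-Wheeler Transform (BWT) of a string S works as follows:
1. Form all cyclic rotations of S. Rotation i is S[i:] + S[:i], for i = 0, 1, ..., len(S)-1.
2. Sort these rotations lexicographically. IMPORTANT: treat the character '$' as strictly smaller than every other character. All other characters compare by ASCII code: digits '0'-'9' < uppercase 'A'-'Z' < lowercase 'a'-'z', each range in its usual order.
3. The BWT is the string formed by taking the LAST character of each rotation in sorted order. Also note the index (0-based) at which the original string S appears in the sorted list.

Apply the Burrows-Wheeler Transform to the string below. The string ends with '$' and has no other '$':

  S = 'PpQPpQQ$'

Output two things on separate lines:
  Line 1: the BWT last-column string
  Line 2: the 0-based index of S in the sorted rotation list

Answer: Q$QQppPP
1

Derivation:
All 8 rotations (rotation i = S[i:]+S[:i]):
  rot[0] = PpQPpQQ$
  rot[1] = pQPpQQ$P
  rot[2] = QPpQQ$Pp
  rot[3] = PpQQ$PpQ
  rot[4] = pQQ$PpQP
  rot[5] = QQ$PpQPp
  rot[6] = Q$PpQPpQ
  rot[7] = $PpQPpQQ
Sorted (with $ < everything):
  sorted[0] = $PpQPpQQ  (last char: 'Q')
  sorted[1] = PpQPpQQ$  (last char: '$')
  sorted[2] = PpQQ$PpQ  (last char: 'Q')
  sorted[3] = Q$PpQPpQ  (last char: 'Q')
  sorted[4] = QPpQQ$Pp  (last char: 'p')
  sorted[5] = QQ$PpQPp  (last char: 'p')
  sorted[6] = pQPpQQ$P  (last char: 'P')
  sorted[7] = pQQ$PpQP  (last char: 'P')
Last column: Q$QQppPP
Original string S is at sorted index 1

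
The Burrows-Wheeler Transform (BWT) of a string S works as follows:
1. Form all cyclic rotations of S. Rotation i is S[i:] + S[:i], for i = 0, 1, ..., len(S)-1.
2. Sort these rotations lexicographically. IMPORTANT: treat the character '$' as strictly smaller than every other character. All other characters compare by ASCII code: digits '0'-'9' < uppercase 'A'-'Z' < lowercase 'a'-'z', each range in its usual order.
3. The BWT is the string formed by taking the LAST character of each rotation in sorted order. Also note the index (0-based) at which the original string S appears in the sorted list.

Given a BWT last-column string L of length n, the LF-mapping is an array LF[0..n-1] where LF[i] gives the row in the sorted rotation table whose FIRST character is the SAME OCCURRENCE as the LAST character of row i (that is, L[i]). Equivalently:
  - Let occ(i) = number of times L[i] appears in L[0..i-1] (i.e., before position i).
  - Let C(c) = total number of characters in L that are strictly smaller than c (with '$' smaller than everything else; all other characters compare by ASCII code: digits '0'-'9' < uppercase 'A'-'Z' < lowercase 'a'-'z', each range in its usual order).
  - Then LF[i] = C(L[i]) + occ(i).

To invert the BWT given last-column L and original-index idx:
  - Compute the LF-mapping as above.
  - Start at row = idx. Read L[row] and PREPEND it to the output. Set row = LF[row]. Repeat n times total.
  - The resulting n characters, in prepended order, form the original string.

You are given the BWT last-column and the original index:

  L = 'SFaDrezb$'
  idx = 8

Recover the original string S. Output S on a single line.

Answer: zebraFDS$

Derivation:
LF mapping: 3 2 4 1 7 6 8 5 0
Walk LF starting at row 8, prepending L[row]:
  step 1: row=8, L[8]='$', prepend. Next row=LF[8]=0
  step 2: row=0, L[0]='S', prepend. Next row=LF[0]=3
  step 3: row=3, L[3]='D', prepend. Next row=LF[3]=1
  step 4: row=1, L[1]='F', prepend. Next row=LF[1]=2
  step 5: row=2, L[2]='a', prepend. Next row=LF[2]=4
  step 6: row=4, L[4]='r', prepend. Next row=LF[4]=7
  step 7: row=7, L[7]='b', prepend. Next row=LF[7]=5
  step 8: row=5, L[5]='e', prepend. Next row=LF[5]=6
  step 9: row=6, L[6]='z', prepend. Next row=LF[6]=8
Reversed output: zebraFDS$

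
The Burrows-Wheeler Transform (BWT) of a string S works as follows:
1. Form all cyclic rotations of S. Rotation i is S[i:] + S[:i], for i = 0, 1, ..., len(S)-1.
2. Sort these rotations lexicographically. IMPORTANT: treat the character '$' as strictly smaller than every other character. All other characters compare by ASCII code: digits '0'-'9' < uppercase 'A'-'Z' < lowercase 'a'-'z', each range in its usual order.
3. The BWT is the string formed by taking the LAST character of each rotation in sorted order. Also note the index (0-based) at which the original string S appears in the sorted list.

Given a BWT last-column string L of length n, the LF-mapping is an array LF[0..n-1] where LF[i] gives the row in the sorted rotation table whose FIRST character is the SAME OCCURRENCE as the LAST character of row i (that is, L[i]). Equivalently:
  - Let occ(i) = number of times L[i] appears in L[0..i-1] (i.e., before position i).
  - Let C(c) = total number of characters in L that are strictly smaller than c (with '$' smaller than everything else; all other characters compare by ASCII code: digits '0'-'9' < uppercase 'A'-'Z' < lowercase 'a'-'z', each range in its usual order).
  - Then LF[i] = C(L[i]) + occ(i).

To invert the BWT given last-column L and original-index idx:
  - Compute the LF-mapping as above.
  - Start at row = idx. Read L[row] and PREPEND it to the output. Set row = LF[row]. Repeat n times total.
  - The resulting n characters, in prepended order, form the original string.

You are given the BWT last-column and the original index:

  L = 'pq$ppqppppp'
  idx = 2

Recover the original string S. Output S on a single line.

LF mapping: 1 9 0 2 3 10 4 5 6 7 8
Walk LF starting at row 2, prepending L[row]:
  step 1: row=2, L[2]='$', prepend. Next row=LF[2]=0
  step 2: row=0, L[0]='p', prepend. Next row=LF[0]=1
  step 3: row=1, L[1]='q', prepend. Next row=LF[1]=9
  step 4: row=9, L[9]='p', prepend. Next row=LF[9]=7
  step 5: row=7, L[7]='p', prepend. Next row=LF[7]=5
  step 6: row=5, L[5]='q', prepend. Next row=LF[5]=10
  step 7: row=10, L[10]='p', prepend. Next row=LF[10]=8
  step 8: row=8, L[8]='p', prepend. Next row=LF[8]=6
  step 9: row=6, L[6]='p', prepend. Next row=LF[6]=4
  step 10: row=4, L[4]='p', prepend. Next row=LF[4]=3
  step 11: row=3, L[3]='p', prepend. Next row=LF[3]=2
Reversed output: pppppqppqp$

Answer: pppppqppqp$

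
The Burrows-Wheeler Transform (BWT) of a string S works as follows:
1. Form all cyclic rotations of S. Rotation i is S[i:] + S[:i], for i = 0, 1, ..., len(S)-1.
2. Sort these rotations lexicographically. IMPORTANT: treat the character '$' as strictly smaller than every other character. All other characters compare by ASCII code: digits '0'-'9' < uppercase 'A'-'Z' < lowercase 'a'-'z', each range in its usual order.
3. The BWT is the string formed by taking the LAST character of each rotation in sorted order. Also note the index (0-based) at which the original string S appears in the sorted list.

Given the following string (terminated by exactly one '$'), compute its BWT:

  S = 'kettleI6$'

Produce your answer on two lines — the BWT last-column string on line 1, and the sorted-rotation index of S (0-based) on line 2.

Answer: 6Ielk$tte
5

Derivation:
All 9 rotations (rotation i = S[i:]+S[:i]):
  rot[0] = kettleI6$
  rot[1] = ettleI6$k
  rot[2] = ttleI6$ke
  rot[3] = tleI6$ket
  rot[4] = leI6$kett
  rot[5] = eI6$kettl
  rot[6] = I6$kettle
  rot[7] = 6$kettleI
  rot[8] = $kettleI6
Sorted (with $ < everything):
  sorted[0] = $kettleI6  (last char: '6')
  sorted[1] = 6$kettleI  (last char: 'I')
  sorted[2] = I6$kettle  (last char: 'e')
  sorted[3] = eI6$kettl  (last char: 'l')
  sorted[4] = ettleI6$k  (last char: 'k')
  sorted[5] = kettleI6$  (last char: '$')
  sorted[6] = leI6$kett  (last char: 't')
  sorted[7] = tleI6$ket  (last char: 't')
  sorted[8] = ttleI6$ke  (last char: 'e')
Last column: 6Ielk$tte
Original string S is at sorted index 5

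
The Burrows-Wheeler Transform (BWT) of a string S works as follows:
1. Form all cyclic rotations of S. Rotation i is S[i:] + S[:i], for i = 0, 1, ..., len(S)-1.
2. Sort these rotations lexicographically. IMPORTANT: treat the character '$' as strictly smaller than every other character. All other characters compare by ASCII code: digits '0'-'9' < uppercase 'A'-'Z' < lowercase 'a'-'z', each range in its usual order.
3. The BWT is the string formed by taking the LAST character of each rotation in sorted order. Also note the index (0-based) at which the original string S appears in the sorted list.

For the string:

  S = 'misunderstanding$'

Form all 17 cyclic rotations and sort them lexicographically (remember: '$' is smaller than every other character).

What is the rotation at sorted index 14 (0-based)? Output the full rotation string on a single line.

All 17 rotations (rotation i = S[i:]+S[:i]):
  rot[0] = misunderstanding$
  rot[1] = isunderstanding$m
  rot[2] = sunderstanding$mi
  rot[3] = understanding$mis
  rot[4] = nderstanding$misu
  rot[5] = derstanding$misun
  rot[6] = erstanding$misund
  rot[7] = rstanding$misunde
  rot[8] = standing$misunder
  rot[9] = tanding$misunders
  rot[10] = anding$misunderst
  rot[11] = nding$misundersta
  rot[12] = ding$misunderstan
  rot[13] = ing$misunderstand
  rot[14] = ng$misunderstandi
  rot[15] = g$misunderstandin
  rot[16] = $misunderstanding
Sorted (with $ < everything):
  sorted[0] = $misunderstanding
  sorted[1] = anding$misunderst
  sorted[2] = derstanding$misun
  sorted[3] = ding$misunderstan
  sorted[4] = erstanding$misund
  sorted[5] = g$misunderstandin
  sorted[6] = ing$misunderstand
  sorted[7] = isunderstanding$m
  sorted[8] = misunderstanding$
  sorted[9] = nderstanding$misu
  sorted[10] = nding$misundersta
  sorted[11] = ng$misunderstandi
  sorted[12] = rstanding$misunde
  sorted[13] = standing$misunder
  sorted[14] = sunderstanding$mi
  sorted[15] = tanding$misunders
  sorted[16] = understanding$mis
sorted[14] = sunderstanding$mi

Answer: sunderstanding$mi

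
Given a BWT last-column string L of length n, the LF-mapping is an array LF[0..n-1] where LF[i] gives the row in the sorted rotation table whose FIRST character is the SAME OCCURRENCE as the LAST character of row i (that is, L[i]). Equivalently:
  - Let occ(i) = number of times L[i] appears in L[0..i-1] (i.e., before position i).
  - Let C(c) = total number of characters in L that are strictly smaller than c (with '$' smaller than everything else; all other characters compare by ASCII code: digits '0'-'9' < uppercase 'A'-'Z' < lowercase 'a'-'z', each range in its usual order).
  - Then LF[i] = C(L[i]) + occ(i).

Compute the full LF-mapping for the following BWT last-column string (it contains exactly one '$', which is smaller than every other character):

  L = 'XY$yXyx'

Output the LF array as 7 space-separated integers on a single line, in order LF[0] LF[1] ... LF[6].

Answer: 1 3 0 5 2 6 4

Derivation:
Char counts: '$':1, 'X':2, 'Y':1, 'x':1, 'y':2
C (first-col start): C('$')=0, C('X')=1, C('Y')=3, C('x')=4, C('y')=5
L[0]='X': occ=0, LF[0]=C('X')+0=1+0=1
L[1]='Y': occ=0, LF[1]=C('Y')+0=3+0=3
L[2]='$': occ=0, LF[2]=C('$')+0=0+0=0
L[3]='y': occ=0, LF[3]=C('y')+0=5+0=5
L[4]='X': occ=1, LF[4]=C('X')+1=1+1=2
L[5]='y': occ=1, LF[5]=C('y')+1=5+1=6
L[6]='x': occ=0, LF[6]=C('x')+0=4+0=4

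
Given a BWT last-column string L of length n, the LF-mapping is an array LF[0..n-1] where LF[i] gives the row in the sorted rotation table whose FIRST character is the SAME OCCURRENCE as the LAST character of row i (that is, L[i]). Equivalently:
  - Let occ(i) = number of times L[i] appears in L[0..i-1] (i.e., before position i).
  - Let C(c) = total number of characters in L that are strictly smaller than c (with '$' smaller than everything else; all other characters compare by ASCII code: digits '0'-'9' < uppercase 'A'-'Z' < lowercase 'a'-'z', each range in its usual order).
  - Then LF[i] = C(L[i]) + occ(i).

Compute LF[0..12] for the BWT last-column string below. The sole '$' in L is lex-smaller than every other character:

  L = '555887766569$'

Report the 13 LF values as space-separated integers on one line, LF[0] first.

Answer: 1 2 3 10 11 8 9 5 6 4 7 12 0

Derivation:
Char counts: '$':1, '5':4, '6':3, '7':2, '8':2, '9':1
C (first-col start): C('$')=0, C('5')=1, C('6')=5, C('7')=8, C('8')=10, C('9')=12
L[0]='5': occ=0, LF[0]=C('5')+0=1+0=1
L[1]='5': occ=1, LF[1]=C('5')+1=1+1=2
L[2]='5': occ=2, LF[2]=C('5')+2=1+2=3
L[3]='8': occ=0, LF[3]=C('8')+0=10+0=10
L[4]='8': occ=1, LF[4]=C('8')+1=10+1=11
L[5]='7': occ=0, LF[5]=C('7')+0=8+0=8
L[6]='7': occ=1, LF[6]=C('7')+1=8+1=9
L[7]='6': occ=0, LF[7]=C('6')+0=5+0=5
L[8]='6': occ=1, LF[8]=C('6')+1=5+1=6
L[9]='5': occ=3, LF[9]=C('5')+3=1+3=4
L[10]='6': occ=2, LF[10]=C('6')+2=5+2=7
L[11]='9': occ=0, LF[11]=C('9')+0=12+0=12
L[12]='$': occ=0, LF[12]=C('$')+0=0+0=0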